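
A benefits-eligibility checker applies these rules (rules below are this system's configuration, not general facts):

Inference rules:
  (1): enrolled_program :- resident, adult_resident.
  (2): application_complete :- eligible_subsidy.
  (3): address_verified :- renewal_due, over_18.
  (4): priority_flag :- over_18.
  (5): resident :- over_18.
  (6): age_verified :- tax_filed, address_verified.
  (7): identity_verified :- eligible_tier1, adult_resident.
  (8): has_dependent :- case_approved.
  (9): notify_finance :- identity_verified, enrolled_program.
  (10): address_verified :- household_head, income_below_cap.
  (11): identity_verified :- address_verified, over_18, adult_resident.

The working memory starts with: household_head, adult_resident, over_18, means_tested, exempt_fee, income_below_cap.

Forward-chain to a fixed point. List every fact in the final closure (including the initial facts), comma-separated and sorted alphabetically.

address_verified, adult_resident, enrolled_program, exempt_fee, household_head, identity_verified, income_below_cap, means_tested, notify_finance, over_18, priority_flag, resident

Round 1 — (4), (5), (10), derive priority_flag, resident, address_verified.
Round 2 — (1), (11), derive enrolled_program, identity_verified.
Round 3 — (9), derive notify_finance.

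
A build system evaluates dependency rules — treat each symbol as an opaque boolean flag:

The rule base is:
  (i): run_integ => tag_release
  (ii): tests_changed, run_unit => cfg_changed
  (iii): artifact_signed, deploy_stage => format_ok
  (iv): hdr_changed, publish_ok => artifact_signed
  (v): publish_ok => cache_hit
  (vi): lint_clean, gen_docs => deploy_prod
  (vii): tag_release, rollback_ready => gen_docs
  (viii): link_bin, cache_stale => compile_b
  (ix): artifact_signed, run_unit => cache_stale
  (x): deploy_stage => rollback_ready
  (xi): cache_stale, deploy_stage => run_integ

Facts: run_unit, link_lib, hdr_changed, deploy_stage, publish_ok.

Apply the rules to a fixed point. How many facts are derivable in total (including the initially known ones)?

13

Round 1: (iv) [hdr_changed, publish_ok => artifact_signed]; (v) [publish_ok => cache_hit]; (x) [deploy_stage => rollback_ready]. New: artifact_signed, cache_hit, rollback_ready.
Round 2: (iii) [artifact_signed, deploy_stage => format_ok]; (ix) [artifact_signed, run_unit => cache_stale]. New: format_ok, cache_stale.
Round 3: (xi) [cache_stale, deploy_stage => run_integ]. New: run_integ.
Round 4: (i) [run_integ => tag_release]. New: tag_release.
Round 5: (vii) [tag_release, rollback_ready => gen_docs]. New: gen_docs.
Closure: {artifact_signed, cache_hit, cache_stale, deploy_stage, format_ok, gen_docs, hdr_changed, link_lib, publish_ok, rollback_ready, run_integ, run_unit, tag_release} — 13 facts.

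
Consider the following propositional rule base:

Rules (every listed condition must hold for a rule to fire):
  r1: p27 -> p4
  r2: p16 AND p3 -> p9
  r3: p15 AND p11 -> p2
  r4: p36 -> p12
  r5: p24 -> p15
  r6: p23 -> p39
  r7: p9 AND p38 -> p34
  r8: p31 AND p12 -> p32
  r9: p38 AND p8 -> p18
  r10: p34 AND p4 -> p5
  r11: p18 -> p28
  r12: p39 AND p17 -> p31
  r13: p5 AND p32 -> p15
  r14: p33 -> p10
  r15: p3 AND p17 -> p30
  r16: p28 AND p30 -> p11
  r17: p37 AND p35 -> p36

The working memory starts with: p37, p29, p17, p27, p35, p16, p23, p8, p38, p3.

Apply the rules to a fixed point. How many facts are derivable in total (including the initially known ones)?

[1] r1 [p27 -> p4]; r2 [p16 AND p3 -> p9]; r6 [p23 -> p39]; r9 [p38 AND p8 -> p18]; r15 [p3 AND p17 -> p30]; r17 [p37 AND p35 -> p36]. ⇒ new: p4, p9, p39, p18, p30, p36.
[2] r4 [p36 -> p12]; r7 [p9 AND p38 -> p34]; r11 [p18 -> p28]; r12 [p39 AND p17 -> p31]. ⇒ new: p12, p34, p28, p31.
[3] r8 [p31 AND p12 -> p32]; r10 [p34 AND p4 -> p5]; r16 [p28 AND p30 -> p11]. ⇒ new: p32, p5, p11.
[4] r13 [p5 AND p32 -> p15]. ⇒ new: p15.
[5] r3 [p15 AND p11 -> p2]. ⇒ new: p2.
Closure: {p11, p12, p15, p16, p17, p18, p2, p23, p27, p28, p29, p3, p30, p31, p32, p34, p35, p36, p37, p38, p39, p4, p5, p8, p9} — 25 facts.

25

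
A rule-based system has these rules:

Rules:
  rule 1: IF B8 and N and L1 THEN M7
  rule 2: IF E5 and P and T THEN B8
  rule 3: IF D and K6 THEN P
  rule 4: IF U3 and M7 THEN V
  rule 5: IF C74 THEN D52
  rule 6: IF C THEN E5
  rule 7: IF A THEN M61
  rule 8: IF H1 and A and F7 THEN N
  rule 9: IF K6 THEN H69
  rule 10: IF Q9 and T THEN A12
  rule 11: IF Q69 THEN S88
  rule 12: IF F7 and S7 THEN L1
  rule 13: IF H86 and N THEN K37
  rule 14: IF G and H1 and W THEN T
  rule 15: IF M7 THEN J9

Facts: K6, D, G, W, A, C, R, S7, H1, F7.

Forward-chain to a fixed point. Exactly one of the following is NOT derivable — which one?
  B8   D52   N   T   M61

D52

[1] rule 3 [IF D and K6 THEN P]; rule 6 [IF C THEN E5]; rule 7 [IF A THEN M61]; rule 8 [IF H1 and A and F7 THEN N]; rule 9 [IF K6 THEN H69]; rule 12 [IF F7 and S7 THEN L1]; rule 14 [IF G and H1 and W THEN T]. ⇒ new: P, E5, M61, N, H69, L1, T.
[2] rule 2 [IF E5 and P and T THEN B8]. ⇒ new: B8.
[3] rule 1 [IF B8 and N and L1 THEN M7]. ⇒ new: M7.
[4] rule 15 [IF M7 THEN J9]. ⇒ new: J9.
Derived: M61 (round 1), N (round 1), T (round 1), B8 (round 2). D52 never appears in any round.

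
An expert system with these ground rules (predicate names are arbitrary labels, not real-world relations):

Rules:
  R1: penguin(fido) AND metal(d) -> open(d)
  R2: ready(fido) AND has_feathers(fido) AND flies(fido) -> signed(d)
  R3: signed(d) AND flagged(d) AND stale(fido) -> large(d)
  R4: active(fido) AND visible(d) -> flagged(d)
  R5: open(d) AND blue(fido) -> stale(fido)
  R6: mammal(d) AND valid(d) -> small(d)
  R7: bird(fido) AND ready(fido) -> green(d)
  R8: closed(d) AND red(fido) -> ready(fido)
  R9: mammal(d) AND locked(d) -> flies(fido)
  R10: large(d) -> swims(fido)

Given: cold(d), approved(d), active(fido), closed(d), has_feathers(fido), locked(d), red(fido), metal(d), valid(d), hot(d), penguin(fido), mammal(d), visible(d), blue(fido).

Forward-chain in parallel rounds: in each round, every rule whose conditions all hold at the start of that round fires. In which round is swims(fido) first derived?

4

Round 1 — R1, R4, R6, R8, R9, derive open(d), flagged(d), small(d), ready(fido), flies(fido).
Round 2 — R2, R5, derive signed(d), stale(fido).
Round 3 — R3, derive large(d).
Round 4 — R10, derive swims(fido).
swims(fido) first appears in round 4.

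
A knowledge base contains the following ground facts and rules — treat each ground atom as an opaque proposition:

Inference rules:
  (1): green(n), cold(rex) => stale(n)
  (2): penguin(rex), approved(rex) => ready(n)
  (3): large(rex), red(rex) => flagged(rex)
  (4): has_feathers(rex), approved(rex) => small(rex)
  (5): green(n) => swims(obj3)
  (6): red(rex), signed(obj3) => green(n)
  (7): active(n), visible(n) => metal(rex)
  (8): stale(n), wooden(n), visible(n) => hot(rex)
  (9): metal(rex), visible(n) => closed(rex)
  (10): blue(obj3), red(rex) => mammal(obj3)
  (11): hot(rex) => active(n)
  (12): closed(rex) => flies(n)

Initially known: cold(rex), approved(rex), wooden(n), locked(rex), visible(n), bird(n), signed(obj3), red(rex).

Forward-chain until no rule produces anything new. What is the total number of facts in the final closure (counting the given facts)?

Round 1 — (6), derive green(n).
Round 2 — (1), (5), derive stale(n), swims(obj3).
Round 3 — (8), derive hot(rex).
Round 4 — (11), derive active(n).
Round 5 — (7), derive metal(rex).
Round 6 — (9), derive closed(rex).
Round 7 — (12), derive flies(n).
Closure: {active(n), approved(rex), bird(n), closed(rex), cold(rex), flies(n), green(n), hot(rex), locked(rex), metal(rex), red(rex), signed(obj3), stale(n), swims(obj3), visible(n), wooden(n)} — 16 facts.

16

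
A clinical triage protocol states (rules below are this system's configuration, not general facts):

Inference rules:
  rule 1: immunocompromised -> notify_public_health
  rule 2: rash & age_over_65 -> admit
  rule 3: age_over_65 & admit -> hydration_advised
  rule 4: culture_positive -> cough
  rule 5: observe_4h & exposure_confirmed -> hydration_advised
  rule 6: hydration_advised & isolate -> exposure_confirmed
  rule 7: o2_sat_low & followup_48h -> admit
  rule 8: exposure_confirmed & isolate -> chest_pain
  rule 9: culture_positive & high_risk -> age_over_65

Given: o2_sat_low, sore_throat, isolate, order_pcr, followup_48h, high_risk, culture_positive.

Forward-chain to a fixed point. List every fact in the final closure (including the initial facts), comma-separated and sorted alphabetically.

Round 1 — rule 4, rule 7, rule 9, derive cough, admit, age_over_65.
Round 2 — rule 3, derive hydration_advised.
Round 3 — rule 6, derive exposure_confirmed.
Round 4 — rule 8, derive chest_pain.

admit, age_over_65, chest_pain, cough, culture_positive, exposure_confirmed, followup_48h, high_risk, hydration_advised, isolate, o2_sat_low, order_pcr, sore_throat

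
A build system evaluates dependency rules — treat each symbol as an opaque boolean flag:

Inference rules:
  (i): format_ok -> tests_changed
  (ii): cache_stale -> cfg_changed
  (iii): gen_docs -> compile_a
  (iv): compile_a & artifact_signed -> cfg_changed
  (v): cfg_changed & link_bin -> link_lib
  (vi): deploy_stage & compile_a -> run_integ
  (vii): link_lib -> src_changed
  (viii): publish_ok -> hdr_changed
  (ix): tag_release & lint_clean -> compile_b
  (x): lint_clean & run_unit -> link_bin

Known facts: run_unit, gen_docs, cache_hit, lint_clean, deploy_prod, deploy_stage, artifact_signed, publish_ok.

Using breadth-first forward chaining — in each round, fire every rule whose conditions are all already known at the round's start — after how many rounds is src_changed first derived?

Round 1 fires (iii), (viii), (x), giving compile_a, hdr_changed, link_bin.
Round 2 fires (iv), (vi), giving cfg_changed, run_integ.
Round 3 fires (v), giving link_lib.
Round 4 fires (vii), giving src_changed.
src_changed first appears in round 4.

4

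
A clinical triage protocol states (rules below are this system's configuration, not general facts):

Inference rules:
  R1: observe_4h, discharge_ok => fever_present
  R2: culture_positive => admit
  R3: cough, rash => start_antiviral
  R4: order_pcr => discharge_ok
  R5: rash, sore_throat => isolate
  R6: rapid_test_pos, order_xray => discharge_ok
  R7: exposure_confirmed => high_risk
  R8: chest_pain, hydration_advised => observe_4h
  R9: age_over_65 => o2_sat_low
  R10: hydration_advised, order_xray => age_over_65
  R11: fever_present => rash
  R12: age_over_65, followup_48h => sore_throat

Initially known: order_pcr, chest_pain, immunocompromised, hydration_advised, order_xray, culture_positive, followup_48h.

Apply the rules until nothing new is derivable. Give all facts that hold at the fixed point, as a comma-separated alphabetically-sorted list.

admit, age_over_65, chest_pain, culture_positive, discharge_ok, fever_present, followup_48h, hydration_advised, immunocompromised, isolate, o2_sat_low, observe_4h, order_pcr, order_xray, rash, sore_throat

Round 1 — R2, R4, R8, R10, derive admit, discharge_ok, observe_4h, age_over_65.
Round 2 — R1, R9, R12, derive fever_present, o2_sat_low, sore_throat.
Round 3 — R11, derive rash.
Round 4 — R5, derive isolate.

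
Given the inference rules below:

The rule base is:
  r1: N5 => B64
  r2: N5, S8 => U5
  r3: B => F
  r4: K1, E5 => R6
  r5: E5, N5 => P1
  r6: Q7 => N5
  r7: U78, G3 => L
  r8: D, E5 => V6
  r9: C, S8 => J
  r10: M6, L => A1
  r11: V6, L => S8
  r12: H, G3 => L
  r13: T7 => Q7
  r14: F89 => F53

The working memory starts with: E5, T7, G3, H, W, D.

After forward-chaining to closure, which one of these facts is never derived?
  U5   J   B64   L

J

Round 1 fires r8, r12, r13, giving V6, L, Q7.
Round 2 fires r6, r11, giving N5, S8.
Round 3 fires r1, r2, r5, giving B64, U5, P1.
Derived: U5 (round 3), B64 (round 3), L (round 1). J never appears in any round.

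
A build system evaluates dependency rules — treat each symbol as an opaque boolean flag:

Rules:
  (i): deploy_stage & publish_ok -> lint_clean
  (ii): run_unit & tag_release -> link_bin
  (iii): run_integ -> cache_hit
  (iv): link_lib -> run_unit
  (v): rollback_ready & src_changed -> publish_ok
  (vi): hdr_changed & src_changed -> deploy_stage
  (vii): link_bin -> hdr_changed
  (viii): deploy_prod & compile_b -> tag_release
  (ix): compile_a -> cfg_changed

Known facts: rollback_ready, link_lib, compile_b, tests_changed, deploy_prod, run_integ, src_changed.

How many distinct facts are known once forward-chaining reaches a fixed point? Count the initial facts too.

15

[1] (iii) [run_integ -> cache_hit]; (iv) [link_lib -> run_unit]; (v) [rollback_ready & src_changed -> publish_ok]; (viii) [deploy_prod & compile_b -> tag_release]. ⇒ new: cache_hit, run_unit, publish_ok, tag_release.
[2] (ii) [run_unit & tag_release -> link_bin]. ⇒ new: link_bin.
[3] (vii) [link_bin -> hdr_changed]. ⇒ new: hdr_changed.
[4] (vi) [hdr_changed & src_changed -> deploy_stage]. ⇒ new: deploy_stage.
[5] (i) [deploy_stage & publish_ok -> lint_clean]. ⇒ new: lint_clean.
Closure: {cache_hit, compile_b, deploy_prod, deploy_stage, hdr_changed, link_bin, link_lib, lint_clean, publish_ok, rollback_ready, run_integ, run_unit, src_changed, tag_release, tests_changed} — 15 facts.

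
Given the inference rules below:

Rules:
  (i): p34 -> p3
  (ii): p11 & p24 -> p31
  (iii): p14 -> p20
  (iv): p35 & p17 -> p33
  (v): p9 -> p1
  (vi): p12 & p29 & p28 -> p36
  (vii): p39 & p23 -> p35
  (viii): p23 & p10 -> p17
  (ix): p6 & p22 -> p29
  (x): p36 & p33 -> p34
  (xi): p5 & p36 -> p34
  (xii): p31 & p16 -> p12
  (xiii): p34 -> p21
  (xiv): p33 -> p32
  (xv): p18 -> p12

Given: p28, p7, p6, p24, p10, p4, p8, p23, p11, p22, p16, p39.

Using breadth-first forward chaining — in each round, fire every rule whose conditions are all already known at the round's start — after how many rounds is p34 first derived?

4

Round 1 fires (ii), (vii), (viii), (ix), giving p31, p35, p17, p29.
Round 2 fires (iv), (xii), giving p33, p12.
Round 3 fires (vi), (xiv), giving p36, p32.
Round 4 fires (x), giving p34.
p34 first appears in round 4.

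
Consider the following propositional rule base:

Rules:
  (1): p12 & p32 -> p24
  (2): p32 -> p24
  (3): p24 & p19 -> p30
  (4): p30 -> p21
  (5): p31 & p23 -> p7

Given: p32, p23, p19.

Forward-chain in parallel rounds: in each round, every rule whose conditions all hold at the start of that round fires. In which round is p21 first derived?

3

[1] (2) [p32 -> p24]. ⇒ new: p24.
[2] (3) [p24 & p19 -> p30]. ⇒ new: p30.
[3] (4) [p30 -> p21]. ⇒ new: p21.
p21 first appears in round 3.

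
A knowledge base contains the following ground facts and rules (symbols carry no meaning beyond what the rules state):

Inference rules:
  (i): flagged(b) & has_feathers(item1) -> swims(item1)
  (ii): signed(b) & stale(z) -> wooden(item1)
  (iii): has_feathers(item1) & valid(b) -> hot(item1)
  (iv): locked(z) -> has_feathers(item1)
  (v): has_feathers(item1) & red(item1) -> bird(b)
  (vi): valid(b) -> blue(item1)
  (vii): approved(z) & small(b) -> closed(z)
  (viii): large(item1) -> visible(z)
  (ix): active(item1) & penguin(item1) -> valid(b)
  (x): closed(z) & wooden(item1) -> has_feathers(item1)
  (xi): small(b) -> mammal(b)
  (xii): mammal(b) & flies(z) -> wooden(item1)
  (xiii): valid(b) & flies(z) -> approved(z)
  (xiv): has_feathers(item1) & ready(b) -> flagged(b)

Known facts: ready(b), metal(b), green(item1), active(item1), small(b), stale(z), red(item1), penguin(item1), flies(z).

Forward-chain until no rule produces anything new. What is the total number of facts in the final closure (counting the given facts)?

Round 1 fires (ix), (xi), giving valid(b), mammal(b).
Round 2 fires (vi), (xii), (xiii), giving blue(item1), wooden(item1), approved(z).
Round 3 fires (vii), giving closed(z).
Round 4 fires (x), giving has_feathers(item1).
Round 5 fires (iii), (v), (xiv), giving hot(item1), bird(b), flagged(b).
Round 6 fires (i), giving swims(item1).
Closure: {active(item1), approved(z), bird(b), blue(item1), closed(z), flagged(b), flies(z), green(item1), has_feathers(item1), hot(item1), mammal(b), metal(b), penguin(item1), ready(b), red(item1), small(b), stale(z), swims(item1), valid(b), wooden(item1)} — 20 facts.

20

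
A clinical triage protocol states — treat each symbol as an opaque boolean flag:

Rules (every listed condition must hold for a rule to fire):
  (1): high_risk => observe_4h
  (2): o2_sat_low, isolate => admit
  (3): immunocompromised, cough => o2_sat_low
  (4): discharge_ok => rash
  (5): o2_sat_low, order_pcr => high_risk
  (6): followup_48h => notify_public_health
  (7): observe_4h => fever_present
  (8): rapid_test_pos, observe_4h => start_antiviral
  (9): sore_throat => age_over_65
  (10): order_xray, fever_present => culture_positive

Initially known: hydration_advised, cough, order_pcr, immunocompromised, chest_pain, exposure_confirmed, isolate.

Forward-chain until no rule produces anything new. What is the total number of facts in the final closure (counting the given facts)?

[1] (3) [immunocompromised, cough => o2_sat_low]. ⇒ new: o2_sat_low.
[2] (2) [o2_sat_low, isolate => admit]; (5) [o2_sat_low, order_pcr => high_risk]. ⇒ new: admit, high_risk.
[3] (1) [high_risk => observe_4h]. ⇒ new: observe_4h.
[4] (7) [observe_4h => fever_present]. ⇒ new: fever_present.
Closure: {admit, chest_pain, cough, exposure_confirmed, fever_present, high_risk, hydration_advised, immunocompromised, isolate, o2_sat_low, observe_4h, order_pcr} — 12 facts.

12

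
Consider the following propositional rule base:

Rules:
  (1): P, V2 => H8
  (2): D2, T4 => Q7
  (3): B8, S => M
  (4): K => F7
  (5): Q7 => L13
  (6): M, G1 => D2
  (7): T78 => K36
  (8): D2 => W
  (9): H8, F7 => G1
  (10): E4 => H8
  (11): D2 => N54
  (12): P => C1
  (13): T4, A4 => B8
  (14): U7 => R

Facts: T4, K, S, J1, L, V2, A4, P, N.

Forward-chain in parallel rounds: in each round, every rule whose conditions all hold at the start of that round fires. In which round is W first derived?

4

Round 1: (1) [P, V2 => H8]; (4) [K => F7]; (12) [P => C1]; (13) [T4, A4 => B8]. Adds H8, F7, C1, B8.
Round 2: (3) [B8, S => M]; (9) [H8, F7 => G1]. Adds M, G1.
Round 3: (6) [M, G1 => D2]. Adds D2.
Round 4: (2) [D2, T4 => Q7]; (8) [D2 => W]; (11) [D2 => N54]. Adds Q7, W, N54.
W first appears in round 4.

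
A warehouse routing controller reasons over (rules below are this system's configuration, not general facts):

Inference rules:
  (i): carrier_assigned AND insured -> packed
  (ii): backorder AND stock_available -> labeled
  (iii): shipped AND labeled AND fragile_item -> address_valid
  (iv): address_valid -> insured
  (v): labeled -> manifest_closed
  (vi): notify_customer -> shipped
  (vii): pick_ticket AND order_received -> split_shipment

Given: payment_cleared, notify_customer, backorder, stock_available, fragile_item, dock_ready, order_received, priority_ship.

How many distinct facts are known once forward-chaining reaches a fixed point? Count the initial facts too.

13

Round 1 — (ii), (vi), derive labeled, shipped.
Round 2 — (iii), (v), derive address_valid, manifest_closed.
Round 3 — (iv), derive insured.
Closure: {address_valid, backorder, dock_ready, fragile_item, insured, labeled, manifest_closed, notify_customer, order_received, payment_cleared, priority_ship, shipped, stock_available} — 13 facts.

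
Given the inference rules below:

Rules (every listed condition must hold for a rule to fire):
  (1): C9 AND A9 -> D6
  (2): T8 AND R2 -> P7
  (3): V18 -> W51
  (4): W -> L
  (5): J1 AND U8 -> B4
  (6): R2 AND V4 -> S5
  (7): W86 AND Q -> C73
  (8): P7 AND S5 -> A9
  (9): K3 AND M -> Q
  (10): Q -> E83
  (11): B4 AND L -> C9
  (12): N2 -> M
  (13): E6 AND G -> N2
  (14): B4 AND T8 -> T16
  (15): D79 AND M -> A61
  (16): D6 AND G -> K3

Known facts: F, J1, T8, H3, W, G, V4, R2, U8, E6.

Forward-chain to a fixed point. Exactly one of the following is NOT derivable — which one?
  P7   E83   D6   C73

Round 1 fires (2), (4), (5), (6), (13), giving P7, L, B4, S5, N2.
Round 2 fires (8), (11), (12), (14), giving A9, C9, M, T16.
Round 3 fires (1), giving D6.
Round 4 fires (16), giving K3.
Round 5 fires (9), giving Q.
Round 6 fires (10), giving E83.
Derived: E83 (round 6), D6 (round 3), P7 (round 1). C73 never appears in any round.

C73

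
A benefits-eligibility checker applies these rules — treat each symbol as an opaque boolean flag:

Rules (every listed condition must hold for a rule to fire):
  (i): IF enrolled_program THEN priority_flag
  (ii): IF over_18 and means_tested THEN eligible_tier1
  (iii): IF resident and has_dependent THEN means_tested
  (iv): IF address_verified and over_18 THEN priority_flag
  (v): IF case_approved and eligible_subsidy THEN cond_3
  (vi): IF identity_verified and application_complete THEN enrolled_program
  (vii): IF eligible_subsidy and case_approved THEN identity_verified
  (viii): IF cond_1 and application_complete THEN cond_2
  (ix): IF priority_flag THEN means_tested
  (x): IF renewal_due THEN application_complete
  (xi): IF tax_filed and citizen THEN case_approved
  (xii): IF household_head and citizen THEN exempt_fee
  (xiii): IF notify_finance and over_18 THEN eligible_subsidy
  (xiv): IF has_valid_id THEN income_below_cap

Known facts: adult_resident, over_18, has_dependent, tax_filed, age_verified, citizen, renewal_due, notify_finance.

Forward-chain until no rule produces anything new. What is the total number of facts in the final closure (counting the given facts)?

Round 1: (x) [IF renewal_due THEN application_complete]; (xi) [IF tax_filed and citizen THEN case_approved]; (xiii) [IF notify_finance and over_18 THEN eligible_subsidy]. New: application_complete, case_approved, eligible_subsidy.
Round 2: (v) [IF case_approved and eligible_subsidy THEN cond_3]; (vii) [IF eligible_subsidy and case_approved THEN identity_verified]. New: cond_3, identity_verified.
Round 3: (vi) [IF identity_verified and application_complete THEN enrolled_program]. New: enrolled_program.
Round 4: (i) [IF enrolled_program THEN priority_flag]. New: priority_flag.
Round 5: (ix) [IF priority_flag THEN means_tested]. New: means_tested.
Round 6: (ii) [IF over_18 and means_tested THEN eligible_tier1]. New: eligible_tier1.
Closure: {adult_resident, age_verified, application_complete, case_approved, citizen, cond_3, eligible_subsidy, eligible_tier1, enrolled_program, has_dependent, identity_verified, means_tested, notify_finance, over_18, priority_flag, renewal_due, tax_filed} — 17 facts.

17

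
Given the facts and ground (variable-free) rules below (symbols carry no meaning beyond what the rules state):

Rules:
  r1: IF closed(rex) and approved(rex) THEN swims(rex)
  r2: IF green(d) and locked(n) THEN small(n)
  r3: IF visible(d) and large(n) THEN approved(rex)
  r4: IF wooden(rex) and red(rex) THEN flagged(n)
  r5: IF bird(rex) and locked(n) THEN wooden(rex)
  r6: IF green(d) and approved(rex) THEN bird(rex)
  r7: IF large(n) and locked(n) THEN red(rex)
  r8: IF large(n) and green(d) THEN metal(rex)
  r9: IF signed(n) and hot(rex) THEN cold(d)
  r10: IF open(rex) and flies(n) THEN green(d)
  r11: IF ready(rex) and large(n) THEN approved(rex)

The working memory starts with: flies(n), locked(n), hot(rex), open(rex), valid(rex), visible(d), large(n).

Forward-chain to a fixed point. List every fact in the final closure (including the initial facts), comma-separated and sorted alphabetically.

approved(rex), bird(rex), flagged(n), flies(n), green(d), hot(rex), large(n), locked(n), metal(rex), open(rex), red(rex), small(n), valid(rex), visible(d), wooden(rex)

Round 1 fires r3, r7, r10, giving approved(rex), red(rex), green(d).
Round 2 fires r2, r6, r8, giving small(n), bird(rex), metal(rex).
Round 3 fires r5, giving wooden(rex).
Round 4 fires r4, giving flagged(n).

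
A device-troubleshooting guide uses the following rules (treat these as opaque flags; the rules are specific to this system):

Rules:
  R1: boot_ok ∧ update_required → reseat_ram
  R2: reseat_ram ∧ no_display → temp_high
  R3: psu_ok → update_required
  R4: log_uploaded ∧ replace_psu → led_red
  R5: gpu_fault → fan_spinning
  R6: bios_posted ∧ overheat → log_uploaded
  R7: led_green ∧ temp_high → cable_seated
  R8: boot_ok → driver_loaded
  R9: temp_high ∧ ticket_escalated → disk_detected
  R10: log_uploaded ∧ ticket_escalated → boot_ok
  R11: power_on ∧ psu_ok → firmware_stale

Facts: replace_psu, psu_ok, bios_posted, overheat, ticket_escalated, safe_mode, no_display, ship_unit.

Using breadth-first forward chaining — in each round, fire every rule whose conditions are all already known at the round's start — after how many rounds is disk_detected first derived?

5

Round 1 fires R3, R6, giving update_required, log_uploaded.
Round 2 fires R4, R10, giving led_red, boot_ok.
Round 3 fires R1, R8, giving reseat_ram, driver_loaded.
Round 4 fires R2, giving temp_high.
Round 5 fires R9, giving disk_detected.
disk_detected first appears in round 5.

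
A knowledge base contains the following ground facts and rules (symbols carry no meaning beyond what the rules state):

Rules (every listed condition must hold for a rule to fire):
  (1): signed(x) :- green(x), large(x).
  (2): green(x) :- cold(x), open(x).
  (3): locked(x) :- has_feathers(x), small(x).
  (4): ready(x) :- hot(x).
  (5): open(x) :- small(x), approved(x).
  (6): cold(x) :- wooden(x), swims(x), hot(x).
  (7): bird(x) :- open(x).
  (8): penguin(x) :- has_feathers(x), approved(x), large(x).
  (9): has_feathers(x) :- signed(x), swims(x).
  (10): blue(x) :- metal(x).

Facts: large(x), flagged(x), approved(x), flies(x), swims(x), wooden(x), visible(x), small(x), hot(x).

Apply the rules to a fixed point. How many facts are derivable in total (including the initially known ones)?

18

Round 1 — (4), (5), (6), derive ready(x), open(x), cold(x).
Round 2 — (2), (7), derive green(x), bird(x).
Round 3 — (1), derive signed(x).
Round 4 — (9), derive has_feathers(x).
Round 5 — (3), (8), derive locked(x), penguin(x).
Closure: {approved(x), bird(x), cold(x), flagged(x), flies(x), green(x), has_feathers(x), hot(x), large(x), locked(x), open(x), penguin(x), ready(x), signed(x), small(x), swims(x), visible(x), wooden(x)} — 18 facts.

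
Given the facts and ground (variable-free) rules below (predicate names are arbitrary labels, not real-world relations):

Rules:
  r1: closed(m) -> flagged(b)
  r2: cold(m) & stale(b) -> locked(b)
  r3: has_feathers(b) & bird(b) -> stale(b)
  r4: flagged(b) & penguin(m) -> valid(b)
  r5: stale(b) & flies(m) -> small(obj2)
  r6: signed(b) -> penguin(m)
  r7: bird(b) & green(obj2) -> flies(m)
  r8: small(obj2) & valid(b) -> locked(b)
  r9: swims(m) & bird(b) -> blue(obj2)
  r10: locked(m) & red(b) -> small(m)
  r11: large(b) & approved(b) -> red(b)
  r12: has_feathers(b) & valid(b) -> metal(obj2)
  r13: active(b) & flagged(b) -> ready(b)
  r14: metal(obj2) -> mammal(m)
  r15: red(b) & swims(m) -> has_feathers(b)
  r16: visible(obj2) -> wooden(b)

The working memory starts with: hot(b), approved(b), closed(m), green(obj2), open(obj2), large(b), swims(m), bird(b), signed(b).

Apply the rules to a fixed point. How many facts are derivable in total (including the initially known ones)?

21

Round 1 — r1, r6, r7, r9, r11, derive flagged(b), penguin(m), flies(m), blue(obj2), red(b).
Round 2 — r4, r15, derive valid(b), has_feathers(b).
Round 3 — r3, r12, derive stale(b), metal(obj2).
Round 4 — r5, r14, derive small(obj2), mammal(m).
Round 5 — r8, derive locked(b).
Closure: {approved(b), bird(b), blue(obj2), closed(m), flagged(b), flies(m), green(obj2), has_feathers(b), hot(b), large(b), locked(b), mammal(m), metal(obj2), open(obj2), penguin(m), red(b), signed(b), small(obj2), stale(b), swims(m), valid(b)} — 21 facts.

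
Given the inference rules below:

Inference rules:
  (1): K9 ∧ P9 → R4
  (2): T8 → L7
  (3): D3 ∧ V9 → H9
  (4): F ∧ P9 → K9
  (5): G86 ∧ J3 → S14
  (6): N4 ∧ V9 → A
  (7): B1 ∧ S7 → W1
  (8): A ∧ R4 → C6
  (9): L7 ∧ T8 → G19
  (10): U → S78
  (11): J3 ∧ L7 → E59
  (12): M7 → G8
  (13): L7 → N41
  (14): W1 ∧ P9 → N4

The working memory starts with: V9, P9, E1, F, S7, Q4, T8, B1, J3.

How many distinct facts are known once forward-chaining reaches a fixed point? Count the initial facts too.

Round 1 fires (2), (4), (7), giving L7, K9, W1.
Round 2 fires (1), (9), (11), (13), (14), giving R4, G19, E59, N41, N4.
Round 3 fires (6), giving A.
Round 4 fires (8), giving C6.
Closure: {A, B1, C6, E1, E59, F, G19, J3, K9, L7, N4, N41, P9, Q4, R4, S7, T8, V9, W1} — 19 facts.

19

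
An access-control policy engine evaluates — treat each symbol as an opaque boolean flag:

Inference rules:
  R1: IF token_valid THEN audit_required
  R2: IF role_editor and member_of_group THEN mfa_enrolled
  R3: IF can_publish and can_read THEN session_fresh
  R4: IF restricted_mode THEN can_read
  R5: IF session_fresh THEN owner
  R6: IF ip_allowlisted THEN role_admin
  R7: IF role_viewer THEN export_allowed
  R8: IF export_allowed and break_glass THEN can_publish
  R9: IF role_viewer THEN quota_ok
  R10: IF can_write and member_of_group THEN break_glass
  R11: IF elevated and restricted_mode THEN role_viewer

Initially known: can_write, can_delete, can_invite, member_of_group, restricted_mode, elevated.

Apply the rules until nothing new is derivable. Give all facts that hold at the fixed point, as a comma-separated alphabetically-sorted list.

break_glass, can_delete, can_invite, can_publish, can_read, can_write, elevated, export_allowed, member_of_group, owner, quota_ok, restricted_mode, role_viewer, session_fresh

[1] R4 [IF restricted_mode THEN can_read]; R10 [IF can_write and member_of_group THEN break_glass]; R11 [IF elevated and restricted_mode THEN role_viewer]. ⇒ new: can_read, break_glass, role_viewer.
[2] R7 [IF role_viewer THEN export_allowed]; R9 [IF role_viewer THEN quota_ok]. ⇒ new: export_allowed, quota_ok.
[3] R8 [IF export_allowed and break_glass THEN can_publish]. ⇒ new: can_publish.
[4] R3 [IF can_publish and can_read THEN session_fresh]. ⇒ new: session_fresh.
[5] R5 [IF session_fresh THEN owner]. ⇒ new: owner.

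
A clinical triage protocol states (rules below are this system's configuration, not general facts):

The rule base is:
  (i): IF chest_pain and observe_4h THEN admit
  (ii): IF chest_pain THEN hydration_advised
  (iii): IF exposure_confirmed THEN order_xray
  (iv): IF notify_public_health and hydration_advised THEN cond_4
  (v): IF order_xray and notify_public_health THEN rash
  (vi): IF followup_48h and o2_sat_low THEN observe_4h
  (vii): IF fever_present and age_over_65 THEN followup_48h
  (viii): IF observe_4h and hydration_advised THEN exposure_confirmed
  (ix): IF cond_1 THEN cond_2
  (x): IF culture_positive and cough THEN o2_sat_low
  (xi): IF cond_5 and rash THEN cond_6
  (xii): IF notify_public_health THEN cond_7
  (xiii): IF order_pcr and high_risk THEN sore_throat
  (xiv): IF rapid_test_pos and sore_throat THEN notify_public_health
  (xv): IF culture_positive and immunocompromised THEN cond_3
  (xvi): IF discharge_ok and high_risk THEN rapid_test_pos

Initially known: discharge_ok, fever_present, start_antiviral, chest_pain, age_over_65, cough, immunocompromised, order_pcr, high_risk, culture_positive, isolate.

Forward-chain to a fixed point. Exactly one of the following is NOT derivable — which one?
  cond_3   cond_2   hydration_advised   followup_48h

Round 1 — (ii), (vii), (x), (xiii), (xv), (xvi), derive hydration_advised, followup_48h, o2_sat_low, sore_throat, cond_3, rapid_test_pos.
Round 2 — (vi), (xiv), derive observe_4h, notify_public_health.
Round 3 — (i), (iv), (viii), (xii), derive admit, cond_4, exposure_confirmed, cond_7.
Round 4 — (iii), derive order_xray.
Round 5 — (v), derive rash.
Derived: followup_48h (round 1), hydration_advised (round 1), cond_3 (round 1). cond_2 never appears in any round.

cond_2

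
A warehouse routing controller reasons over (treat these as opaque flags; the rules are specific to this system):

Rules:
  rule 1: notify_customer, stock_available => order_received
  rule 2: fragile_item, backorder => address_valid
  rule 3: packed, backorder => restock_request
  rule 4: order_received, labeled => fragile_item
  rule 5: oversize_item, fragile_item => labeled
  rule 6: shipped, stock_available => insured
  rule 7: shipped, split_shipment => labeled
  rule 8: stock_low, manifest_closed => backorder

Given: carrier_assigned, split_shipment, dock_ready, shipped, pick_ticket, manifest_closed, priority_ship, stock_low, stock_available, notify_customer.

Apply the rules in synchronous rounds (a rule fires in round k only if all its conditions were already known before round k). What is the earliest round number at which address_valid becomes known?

3

Round 1 — rule 1, rule 6, rule 7, rule 8, derive order_received, insured, labeled, backorder.
Round 2 — rule 4, derive fragile_item.
Round 3 — rule 2, derive address_valid.
address_valid first appears in round 3.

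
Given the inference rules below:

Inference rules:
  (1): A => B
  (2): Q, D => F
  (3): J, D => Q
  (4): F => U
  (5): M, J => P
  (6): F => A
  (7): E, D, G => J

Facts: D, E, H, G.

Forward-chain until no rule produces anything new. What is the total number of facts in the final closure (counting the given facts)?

10

[1] (7) [E, D, G => J]. ⇒ new: J.
[2] (3) [J, D => Q]. ⇒ new: Q.
[3] (2) [Q, D => F]. ⇒ new: F.
[4] (4) [F => U]; (6) [F => A]. ⇒ new: U, A.
[5] (1) [A => B]. ⇒ new: B.
Closure: {A, B, D, E, F, G, H, J, Q, U} — 10 facts.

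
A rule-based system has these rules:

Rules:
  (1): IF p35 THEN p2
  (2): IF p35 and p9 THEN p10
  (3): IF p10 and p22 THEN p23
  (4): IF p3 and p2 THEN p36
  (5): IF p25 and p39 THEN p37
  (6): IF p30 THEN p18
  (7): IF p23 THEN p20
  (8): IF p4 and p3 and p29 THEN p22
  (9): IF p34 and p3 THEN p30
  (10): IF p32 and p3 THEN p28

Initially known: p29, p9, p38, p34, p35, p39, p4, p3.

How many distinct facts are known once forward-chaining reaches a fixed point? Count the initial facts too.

16

Round 1: (1) [IF p35 THEN p2]; (2) [IF p35 and p9 THEN p10]; (8) [IF p4 and p3 and p29 THEN p22]; (9) [IF p34 and p3 THEN p30]. Adds p2, p10, p22, p30.
Round 2: (3) [IF p10 and p22 THEN p23]; (4) [IF p3 and p2 THEN p36]; (6) [IF p30 THEN p18]. Adds p23, p36, p18.
Round 3: (7) [IF p23 THEN p20]. Adds p20.
Closure: {p10, p18, p2, p20, p22, p23, p29, p3, p30, p34, p35, p36, p38, p39, p4, p9} — 16 facts.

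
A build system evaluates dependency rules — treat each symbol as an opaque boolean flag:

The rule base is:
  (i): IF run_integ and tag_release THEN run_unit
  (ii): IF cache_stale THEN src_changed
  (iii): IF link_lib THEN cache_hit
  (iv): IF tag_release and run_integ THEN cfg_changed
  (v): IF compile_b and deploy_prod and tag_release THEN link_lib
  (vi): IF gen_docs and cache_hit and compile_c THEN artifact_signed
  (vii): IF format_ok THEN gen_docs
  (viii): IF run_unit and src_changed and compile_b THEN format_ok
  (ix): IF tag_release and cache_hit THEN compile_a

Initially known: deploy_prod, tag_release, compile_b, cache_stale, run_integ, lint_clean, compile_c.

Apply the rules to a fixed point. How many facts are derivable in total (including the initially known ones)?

16

Round 1: (i) [IF run_integ and tag_release THEN run_unit]; (ii) [IF cache_stale THEN src_changed]; (iv) [IF tag_release and run_integ THEN cfg_changed]; (v) [IF compile_b and deploy_prod and tag_release THEN link_lib]. Adds run_unit, src_changed, cfg_changed, link_lib.
Round 2: (iii) [IF link_lib THEN cache_hit]; (viii) [IF run_unit and src_changed and compile_b THEN format_ok]. Adds cache_hit, format_ok.
Round 3: (vii) [IF format_ok THEN gen_docs]; (ix) [IF tag_release and cache_hit THEN compile_a]. Adds gen_docs, compile_a.
Round 4: (vi) [IF gen_docs and cache_hit and compile_c THEN artifact_signed]. Adds artifact_signed.
Closure: {artifact_signed, cache_hit, cache_stale, cfg_changed, compile_a, compile_b, compile_c, deploy_prod, format_ok, gen_docs, link_lib, lint_clean, run_integ, run_unit, src_changed, tag_release} — 16 facts.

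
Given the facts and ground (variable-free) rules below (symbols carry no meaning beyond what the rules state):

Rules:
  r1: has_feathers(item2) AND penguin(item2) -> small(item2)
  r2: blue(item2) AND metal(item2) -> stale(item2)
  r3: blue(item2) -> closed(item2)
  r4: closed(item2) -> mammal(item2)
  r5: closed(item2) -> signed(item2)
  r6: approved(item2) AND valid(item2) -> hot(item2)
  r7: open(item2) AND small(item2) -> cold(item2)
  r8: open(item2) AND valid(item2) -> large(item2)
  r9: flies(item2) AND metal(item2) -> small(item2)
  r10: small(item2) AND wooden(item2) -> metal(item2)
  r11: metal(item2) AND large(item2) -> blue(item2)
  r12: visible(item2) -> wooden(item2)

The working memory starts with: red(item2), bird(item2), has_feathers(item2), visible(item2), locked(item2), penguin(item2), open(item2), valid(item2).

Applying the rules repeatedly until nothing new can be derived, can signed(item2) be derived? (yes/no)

yes

Round 1 — r1, r8, r12, derive small(item2), large(item2), wooden(item2).
Round 2 — r7, r10, derive cold(item2), metal(item2).
Round 3 — r11, derive blue(item2).
Round 4 — r2, r3, derive stale(item2), closed(item2).
Round 5 — r4, r5, derive mammal(item2), signed(item2).
signed(item2) appears in round 5, so it is derivable.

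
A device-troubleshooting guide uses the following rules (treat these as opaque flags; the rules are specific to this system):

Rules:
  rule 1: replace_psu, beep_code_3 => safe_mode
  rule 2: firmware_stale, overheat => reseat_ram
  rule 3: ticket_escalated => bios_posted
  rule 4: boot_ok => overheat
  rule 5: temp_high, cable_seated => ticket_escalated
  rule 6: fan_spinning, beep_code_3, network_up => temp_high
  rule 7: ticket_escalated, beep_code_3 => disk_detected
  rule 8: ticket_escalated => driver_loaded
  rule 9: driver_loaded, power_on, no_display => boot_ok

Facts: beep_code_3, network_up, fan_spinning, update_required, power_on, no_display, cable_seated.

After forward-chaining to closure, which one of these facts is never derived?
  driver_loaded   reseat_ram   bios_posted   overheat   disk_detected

Round 1 fires rule 6, giving temp_high.
Round 2 fires rule 5, giving ticket_escalated.
Round 3 fires rule 3, rule 7, rule 8, giving bios_posted, disk_detected, driver_loaded.
Round 4 fires rule 9, giving boot_ok.
Round 5 fires rule 4, giving overheat.
Derived: disk_detected (round 3), driver_loaded (round 3), bios_posted (round 3), overheat (round 5). reseat_ram never appears in any round.

reseat_ram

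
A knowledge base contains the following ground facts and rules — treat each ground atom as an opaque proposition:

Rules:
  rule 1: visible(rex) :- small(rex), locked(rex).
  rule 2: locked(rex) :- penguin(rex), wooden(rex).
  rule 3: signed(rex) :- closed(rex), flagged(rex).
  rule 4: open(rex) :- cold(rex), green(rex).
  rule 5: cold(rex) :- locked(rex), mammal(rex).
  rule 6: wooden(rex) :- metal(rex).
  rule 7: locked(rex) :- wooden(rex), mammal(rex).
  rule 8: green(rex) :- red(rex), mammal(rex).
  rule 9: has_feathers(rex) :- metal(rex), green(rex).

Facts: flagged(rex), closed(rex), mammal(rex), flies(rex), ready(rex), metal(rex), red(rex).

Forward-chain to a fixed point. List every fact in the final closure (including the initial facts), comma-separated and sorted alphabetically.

closed(rex), cold(rex), flagged(rex), flies(rex), green(rex), has_feathers(rex), locked(rex), mammal(rex), metal(rex), open(rex), ready(rex), red(rex), signed(rex), wooden(rex)

Round 1 fires rule 3, rule 6, rule 8, giving signed(rex), wooden(rex), green(rex).
Round 2 fires rule 7, rule 9, giving locked(rex), has_feathers(rex).
Round 3 fires rule 5, giving cold(rex).
Round 4 fires rule 4, giving open(rex).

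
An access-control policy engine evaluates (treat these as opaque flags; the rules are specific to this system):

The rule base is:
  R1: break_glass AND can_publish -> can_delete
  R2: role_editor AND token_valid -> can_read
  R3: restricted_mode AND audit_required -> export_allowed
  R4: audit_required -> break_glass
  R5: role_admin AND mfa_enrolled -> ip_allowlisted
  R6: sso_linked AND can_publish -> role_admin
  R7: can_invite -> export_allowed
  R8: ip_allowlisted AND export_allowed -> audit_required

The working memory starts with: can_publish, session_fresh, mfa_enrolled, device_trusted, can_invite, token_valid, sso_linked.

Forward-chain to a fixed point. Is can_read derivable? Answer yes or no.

[1] R6 [sso_linked AND can_publish -> role_admin]; R7 [can_invite -> export_allowed]. ⇒ new: role_admin, export_allowed.
[2] R5 [role_admin AND mfa_enrolled -> ip_allowlisted]. ⇒ new: ip_allowlisted.
[3] R8 [ip_allowlisted AND export_allowed -> audit_required]. ⇒ new: audit_required.
[4] R4 [audit_required -> break_glass]. ⇒ new: break_glass.
[5] R1 [break_glass AND can_publish -> can_delete]. ⇒ new: can_delete.
Fixed point reached. can_read is concluded only by R2; R2 needs role_editor (never derived).

no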